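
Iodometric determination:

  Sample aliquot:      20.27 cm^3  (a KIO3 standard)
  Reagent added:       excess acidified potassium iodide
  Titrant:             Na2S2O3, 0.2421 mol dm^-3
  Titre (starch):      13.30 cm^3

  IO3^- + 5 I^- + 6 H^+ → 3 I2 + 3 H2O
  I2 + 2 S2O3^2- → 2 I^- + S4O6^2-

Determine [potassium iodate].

n(S2O3^2-) = 0.01330 × 0.2421 = 3.220 × 10^-3 mol
n(I2) = n(S2O3^2-)/2 = 1.610 × 10^-3 mol
From the 1:3 ratio, n(IO3^-) in the aliquot = 1/3 × 1.610 × 10^-3 = 5.367 × 10^-4 mol
[IO3^-] = 5.367 × 10^-4 / 0.02027 = 0.02648 mol/L

0.02648 mol/L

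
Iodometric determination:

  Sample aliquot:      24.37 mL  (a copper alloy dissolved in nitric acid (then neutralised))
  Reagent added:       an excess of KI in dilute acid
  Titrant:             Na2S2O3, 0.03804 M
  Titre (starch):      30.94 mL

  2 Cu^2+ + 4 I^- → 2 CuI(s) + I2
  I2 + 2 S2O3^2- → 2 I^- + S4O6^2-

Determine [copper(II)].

n(S2O3^2-) = 0.03094 × 0.03804 = 1.177 × 10^-3 mol
n(I2) = n(S2O3^2-)/2 = 5.885 × 10^-4 mol
From the 2:1 ratio, n(Cu2+) in the aliquot = 2/1 × 5.885 × 10^-4 = 1.177 × 10^-3 mol
[Cu2+] = 1.177 × 10^-3 / 0.02437 = 0.04830 mol/L

0.04830 M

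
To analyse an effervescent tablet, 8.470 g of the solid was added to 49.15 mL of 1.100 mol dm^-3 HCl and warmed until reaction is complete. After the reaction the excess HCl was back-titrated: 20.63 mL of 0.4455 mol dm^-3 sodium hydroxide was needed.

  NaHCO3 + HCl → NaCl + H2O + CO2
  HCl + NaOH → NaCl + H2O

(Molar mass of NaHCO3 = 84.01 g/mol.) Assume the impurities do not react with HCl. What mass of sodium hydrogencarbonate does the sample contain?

3.770 g

n(HCl) added = 0.04915 × 1.100 = 0.05407 mol
n(NaOH) used in back-titration = 0.02063 × 0.4455 = 9.191 × 10^-3 mol
n(HCl) left over = 9.191 × 10^-3 mol (1:1 ratio)
n(HCl) consumed by analyte = 0.05407 − 9.191 × 10^-3 = 0.04487 mol
n(NaHCO3) = 0.04487 mol (1:1 ratio)
mass of NaHCO3 = 0.04487 × 84.01 = 3.770 g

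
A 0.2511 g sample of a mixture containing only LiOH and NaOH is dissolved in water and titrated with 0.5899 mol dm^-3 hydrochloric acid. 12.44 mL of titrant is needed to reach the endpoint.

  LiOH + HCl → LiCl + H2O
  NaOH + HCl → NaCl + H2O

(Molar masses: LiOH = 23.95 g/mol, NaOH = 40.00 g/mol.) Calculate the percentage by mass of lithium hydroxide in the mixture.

25.22 %

n(HCl) = 0.01244 × 0.5899 = 7.338 × 10^-3 mol
Let x = n(LiOH), y = n(NaOH).
Titrant: 1x + 1y = 7.338 × 10^-3;  mass: 23.95x + 40.00y = 0.2511
Solving, x = 2.644 × 10^-3 mol, y = 4.694 × 10^-3 mol
mass of LiOH = 2.644 × 10^-3 × 23.95 = 0.06332 g
% LiOH = 0.06332 / 0.2511 × 100 = 25.22 %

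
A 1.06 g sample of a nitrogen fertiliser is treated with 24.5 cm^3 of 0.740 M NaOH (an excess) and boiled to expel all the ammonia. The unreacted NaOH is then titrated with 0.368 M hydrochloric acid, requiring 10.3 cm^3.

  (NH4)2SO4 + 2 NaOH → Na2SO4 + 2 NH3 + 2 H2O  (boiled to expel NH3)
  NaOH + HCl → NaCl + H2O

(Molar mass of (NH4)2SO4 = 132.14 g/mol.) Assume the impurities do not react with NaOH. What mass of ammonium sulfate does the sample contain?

n(NaOH) added = 0.0245 × 0.740 = 0.0181 mol
n(HCl) used in back-titration = 0.0103 × 0.368 = 3.79 × 10^-3 mol
n(NaOH) left over = 3.79 × 10^-3 mol (1:1 ratio)
n(NaOH) consumed by analyte = 0.0181 − 3.79 × 10^-3 = 0.0143 mol
From the 1:2 ratio, n((NH4)2SO4) = 1/2 × 0.0143 = 7.17 × 10^-3 mol
mass of (NH4)2SO4 = 7.17 × 10^-3 × 132.14 = 0.947 g

0.947 g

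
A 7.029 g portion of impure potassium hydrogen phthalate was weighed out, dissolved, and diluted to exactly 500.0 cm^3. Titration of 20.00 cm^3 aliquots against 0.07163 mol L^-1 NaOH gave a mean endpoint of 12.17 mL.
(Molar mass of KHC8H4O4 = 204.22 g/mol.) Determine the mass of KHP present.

4.451 g

KHC8H4O4 + NaOH → KNaC8H4O4 + H2O
n(NaOH) per titration = 0.01217 × 0.07163 = 8.717 × 10^-4 mol
n(KHC8H4O4) in each aliquot = 8.717 × 10^-4 mol (1:1 ratio)
n(KHC8H4O4) in the whole flask = 8.717 × 10^-4 × 500.0/20.00 = 0.02179 mol
mass of KHC8H4O4 = 0.02179 × 204.22 = 4.451 g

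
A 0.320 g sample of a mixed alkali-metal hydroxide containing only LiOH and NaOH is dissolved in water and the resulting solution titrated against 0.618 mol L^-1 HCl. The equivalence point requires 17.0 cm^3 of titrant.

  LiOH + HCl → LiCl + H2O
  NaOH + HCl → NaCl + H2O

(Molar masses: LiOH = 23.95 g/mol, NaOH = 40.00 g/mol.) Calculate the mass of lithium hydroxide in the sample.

0.150 g

n(HCl) = 0.0170 × 0.618 = 0.0105 mol
Let x = n(LiOH), y = n(NaOH).
Titrant: 1x + 1y = 0.0105;  mass: 23.95x + 40.00y = 0.320
Solving, x = 6.25 × 10^-3 mol, y = 4.26 × 10^-3 mol
mass of LiOH = 6.25 × 10^-3 × 23.95 = 0.150 g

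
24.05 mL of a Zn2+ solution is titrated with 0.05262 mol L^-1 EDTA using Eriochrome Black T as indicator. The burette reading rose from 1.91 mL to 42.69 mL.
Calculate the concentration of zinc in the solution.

0.08922 mol/L

Zn^2+ + EDTA^4- → [Zn(EDTA)]^2-
n(EDTA) = 0.04078 L × 0.05262 mol/L = 2.146 × 10^-3 mol
n(Zn2+) = 2.146 × 10^-3 mol (1:1 mole ratio)
[Zn2+] = 2.146 × 10^-3 mol / 0.02405 L = 0.08922 mol/L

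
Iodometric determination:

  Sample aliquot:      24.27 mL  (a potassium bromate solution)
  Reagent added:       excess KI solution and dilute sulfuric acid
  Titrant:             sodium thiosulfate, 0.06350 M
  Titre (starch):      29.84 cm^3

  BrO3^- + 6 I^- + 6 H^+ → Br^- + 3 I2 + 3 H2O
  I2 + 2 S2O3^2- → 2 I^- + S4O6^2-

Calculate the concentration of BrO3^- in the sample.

0.01301 M

n(S2O3^2-) = 0.02984 × 0.06350 = 1.895 × 10^-3 mol
n(I2) = n(S2O3^2-)/2 = 9.474 × 10^-4 mol
From the 1:3 ratio, n(BrO3^-) in the aliquot = 1/3 × 9.474 × 10^-4 = 3.158 × 10^-4 mol
[BrO3^-] = 3.158 × 10^-4 / 0.02427 = 0.01301 mol/L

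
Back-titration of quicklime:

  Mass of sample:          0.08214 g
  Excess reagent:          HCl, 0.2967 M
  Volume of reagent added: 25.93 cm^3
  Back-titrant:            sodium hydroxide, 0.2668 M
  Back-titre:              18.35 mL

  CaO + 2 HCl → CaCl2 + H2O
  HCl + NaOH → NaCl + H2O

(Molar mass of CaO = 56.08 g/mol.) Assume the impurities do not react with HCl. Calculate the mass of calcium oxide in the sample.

0.07845 g

n(HCl) added = 0.02593 × 0.2967 = 7.693 × 10^-3 mol
n(NaOH) used in back-titration = 0.01835 × 0.2668 = 4.896 × 10^-3 mol
n(HCl) left over = 4.896 × 10^-3 mol (1:1 ratio)
n(HCl) consumed by analyte = 7.693 × 10^-3 − 4.896 × 10^-3 = 2.798 × 10^-3 mol
From the 1:2 ratio, n(CaO) = 1/2 × 2.798 × 10^-3 = 1.399 × 10^-3 mol
mass of CaO = 1.399 × 10^-3 × 56.08 = 0.07845 g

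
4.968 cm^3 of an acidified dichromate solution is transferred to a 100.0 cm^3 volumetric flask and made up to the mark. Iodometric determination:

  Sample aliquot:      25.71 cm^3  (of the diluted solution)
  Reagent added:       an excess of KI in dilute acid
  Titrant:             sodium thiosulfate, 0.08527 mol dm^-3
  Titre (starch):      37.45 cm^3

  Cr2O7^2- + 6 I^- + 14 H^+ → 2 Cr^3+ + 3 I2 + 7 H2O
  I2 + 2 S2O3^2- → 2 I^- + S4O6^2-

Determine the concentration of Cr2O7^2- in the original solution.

0.4167 mol/L

n(S2O3^2-) = 0.03745 × 0.08527 = 3.193 × 10^-3 mol
n(I2) = n(S2O3^2-)/2 = 1.597 × 10^-3 mol
From the 1:3 ratio, n(Cr2O7^2-) in the aliquot = 1/3 × 1.597 × 10^-3 = 5.322 × 10^-4 mol
[Cr2O7^2-]_dilute = 5.322 × 10^-4 / 0.02571 = 0.02070 mol/L
[Cr2O7^2-]_original = 0.02070 × 100.0/4.968 = 0.4167 mol/L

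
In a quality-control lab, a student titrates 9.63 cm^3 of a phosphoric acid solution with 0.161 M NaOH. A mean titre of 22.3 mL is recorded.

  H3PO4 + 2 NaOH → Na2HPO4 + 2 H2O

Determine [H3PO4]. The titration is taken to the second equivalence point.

0.186 M

n(NaOH) = 0.0223 L × 0.161 mol/L = 3.59 × 10^-3 mol
From the 1:2 mole ratio, n(H3PO4) = 1/2 × 3.59 × 10^-3 = 1.80 × 10^-3 mol
[H3PO4] = 1.80 × 10^-3 mol / 0.00963 L = 0.186 mol/L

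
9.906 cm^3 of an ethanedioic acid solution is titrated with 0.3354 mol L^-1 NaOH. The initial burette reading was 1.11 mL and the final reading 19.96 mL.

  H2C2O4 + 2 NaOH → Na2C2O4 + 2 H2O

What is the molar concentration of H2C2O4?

n(NaOH) = 0.01885 L × 0.3354 mol/L = 6.322 × 10^-3 mol
From the 1:2 mole ratio, n(H2C2O4) = 1/2 × 6.322 × 10^-3 = 3.161 × 10^-3 mol
[H2C2O4] = 3.161 × 10^-3 mol / 0.009906 L = 0.3191 mol/L

0.3191 mol/L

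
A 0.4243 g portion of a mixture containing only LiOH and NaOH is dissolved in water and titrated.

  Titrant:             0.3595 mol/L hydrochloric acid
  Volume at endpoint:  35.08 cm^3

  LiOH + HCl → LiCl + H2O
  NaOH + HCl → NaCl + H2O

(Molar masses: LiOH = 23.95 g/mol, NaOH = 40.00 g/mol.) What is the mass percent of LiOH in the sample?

28.19 %

n(HCl) = 0.03508 × 0.3595 = 0.01261 mol
Let x = n(LiOH), y = n(NaOH).
Titrant: 1x + 1y = 0.01261;  mass: 23.95x + 40.00y = 0.4243
Solving, x = 4.994 × 10^-3 mol, y = 7.617 × 10^-3 mol
mass of LiOH = 4.994 × 10^-3 × 23.95 = 0.1196 g
% LiOH = 0.1196 / 0.4243 × 100 = 28.19 %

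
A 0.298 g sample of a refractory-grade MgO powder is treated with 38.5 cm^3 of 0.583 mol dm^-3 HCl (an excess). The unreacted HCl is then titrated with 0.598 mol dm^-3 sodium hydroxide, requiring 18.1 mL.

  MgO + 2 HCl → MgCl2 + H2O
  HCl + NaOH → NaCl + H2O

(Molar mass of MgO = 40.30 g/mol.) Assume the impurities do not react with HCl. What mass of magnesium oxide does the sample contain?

0.234 g

n(HCl) added = 0.0385 × 0.583 = 0.0224 mol
n(NaOH) used in back-titration = 0.0181 × 0.598 = 0.0108 mol
n(HCl) left over = 0.0108 mol (1:1 ratio)
n(HCl) consumed by analyte = 0.0224 − 0.0108 = 0.0116 mol
From the 1:2 ratio, n(MgO) = 1/2 × 0.0116 = 5.81 × 10^-3 mol
mass of MgO = 5.81 × 10^-3 × 40.30 = 0.234 g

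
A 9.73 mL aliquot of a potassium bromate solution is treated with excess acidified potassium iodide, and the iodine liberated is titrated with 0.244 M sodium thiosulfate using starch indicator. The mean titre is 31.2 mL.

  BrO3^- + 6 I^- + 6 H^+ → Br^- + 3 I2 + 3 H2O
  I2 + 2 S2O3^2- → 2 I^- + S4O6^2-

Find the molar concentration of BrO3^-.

n(S2O3^2-) = 0.0312 × 0.244 = 7.61 × 10^-3 mol
n(I2) = n(S2O3^2-)/2 = 3.81 × 10^-3 mol
From the 1:3 ratio, n(BrO3^-) in the aliquot = 1/3 × 3.81 × 10^-3 = 1.27 × 10^-3 mol
[BrO3^-] = 1.27 × 10^-3 / 0.00973 = 0.130 mol/L

0.130 M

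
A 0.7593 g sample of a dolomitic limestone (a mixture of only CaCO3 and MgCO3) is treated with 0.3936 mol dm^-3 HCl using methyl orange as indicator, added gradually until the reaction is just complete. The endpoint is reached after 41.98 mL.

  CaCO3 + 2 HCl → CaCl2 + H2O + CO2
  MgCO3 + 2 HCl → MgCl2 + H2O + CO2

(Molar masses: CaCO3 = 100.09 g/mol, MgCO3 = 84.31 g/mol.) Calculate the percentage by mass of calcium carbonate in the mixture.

n(HCl) = 0.04198 × 0.3936 = 0.01652 mol
Let x = n(CaCO3), y = n(MgCO3).
Titrant: 2x + 2y = 0.01652;  mass: 100.09x + 84.31y = 0.7593
Solving, x = 3.977 × 10^-3 mol, y = 4.285 × 10^-3 mol
mass of CaCO3 = 3.977 × 10^-3 × 100.09 = 0.3981 g
% CaCO3 = 0.3981 / 0.7593 × 100 = 52.43 %

52.43 %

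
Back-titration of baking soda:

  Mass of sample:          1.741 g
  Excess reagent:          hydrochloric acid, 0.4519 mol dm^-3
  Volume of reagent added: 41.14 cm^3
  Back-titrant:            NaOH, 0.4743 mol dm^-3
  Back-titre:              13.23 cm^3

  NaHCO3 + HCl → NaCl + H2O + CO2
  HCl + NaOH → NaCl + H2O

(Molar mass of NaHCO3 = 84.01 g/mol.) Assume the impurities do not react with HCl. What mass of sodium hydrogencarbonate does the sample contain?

1.035 g

n(HCl) added = 0.04114 × 0.4519 = 0.01859 mol
n(NaOH) used in back-titration = 0.01323 × 0.4743 = 6.275 × 10^-3 mol
n(HCl) left over = 6.275 × 10^-3 mol (1:1 ratio)
n(HCl) consumed by analyte = 0.01859 − 6.275 × 10^-3 = 0.01232 mol
n(NaHCO3) = 0.01232 mol (1:1 ratio)
mass of NaHCO3 = 0.01232 × 84.01 = 1.035 g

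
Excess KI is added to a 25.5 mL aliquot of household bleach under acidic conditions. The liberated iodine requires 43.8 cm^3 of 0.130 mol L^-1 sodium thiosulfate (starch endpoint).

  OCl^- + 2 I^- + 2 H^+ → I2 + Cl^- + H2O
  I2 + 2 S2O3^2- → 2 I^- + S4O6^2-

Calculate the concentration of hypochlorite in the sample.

0.112 mol/L

n(S2O3^2-) = 0.0438 × 0.130 = 5.69 × 10^-3 mol
n(I2) = n(S2O3^2-)/2 = 2.85 × 10^-3 mol
n(OCl^-) in the aliquot = 2.85 × 10^-3 mol (1:1 ratio)
[OCl^-] = 2.85 × 10^-3 / 0.0255 = 0.112 mol/L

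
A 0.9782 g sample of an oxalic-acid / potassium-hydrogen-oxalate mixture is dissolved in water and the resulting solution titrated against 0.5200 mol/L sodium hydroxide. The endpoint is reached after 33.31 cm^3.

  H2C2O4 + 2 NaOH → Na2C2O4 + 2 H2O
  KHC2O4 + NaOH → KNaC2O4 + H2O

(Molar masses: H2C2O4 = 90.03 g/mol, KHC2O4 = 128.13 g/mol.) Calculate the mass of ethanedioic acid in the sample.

n(NaOH) = 0.03331 × 0.5200 = 0.01732 mol
Let x = n(H2C2O4), y = n(KHC2O4).
Titrant: 2x + 1y = 0.01732;  mass: 90.03x + 128.13y = 0.9782
Solving, x = 7.467 × 10^-3 mol, y = 2.388 × 10^-3 mol
mass of H2C2O4 = 7.467 × 10^-3 × 90.03 = 0.6722 g

0.6722 g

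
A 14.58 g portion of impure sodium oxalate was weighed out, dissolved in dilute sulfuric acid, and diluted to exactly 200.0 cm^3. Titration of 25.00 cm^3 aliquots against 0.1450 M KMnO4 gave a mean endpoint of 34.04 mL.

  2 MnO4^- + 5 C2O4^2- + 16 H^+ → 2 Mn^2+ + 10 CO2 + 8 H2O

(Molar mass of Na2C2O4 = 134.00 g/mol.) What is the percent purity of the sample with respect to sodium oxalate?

90.73 %

n(KMnO4) per titration = 0.03404 × 0.1450 = 4.936 × 10^-3 mol
From the 5:2 ratio, n(Na2C2O4) in each aliquot = 5/2 × 4.936 × 10^-3 = 0.01234 mol
n(Na2C2O4) in the whole flask = 0.01234 × 200.0/25.00 = 0.09872 mol
mass of Na2C2O4 = 0.09872 × 134.00 = 13.23 g
% Na2C2O4 = 13.23 / 14.58 × 100 = 90.73 %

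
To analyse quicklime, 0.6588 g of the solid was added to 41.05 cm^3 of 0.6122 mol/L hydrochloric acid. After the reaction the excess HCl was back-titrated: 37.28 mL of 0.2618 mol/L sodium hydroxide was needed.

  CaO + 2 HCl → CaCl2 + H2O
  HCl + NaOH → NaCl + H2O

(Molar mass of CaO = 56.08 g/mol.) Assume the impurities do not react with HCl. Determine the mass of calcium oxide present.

0.4310 g

n(HCl) added = 0.04105 × 0.6122 = 0.02513 mol
n(NaOH) used in back-titration = 0.03728 × 0.2618 = 9.760 × 10^-3 mol
n(HCl) left over = 9.760 × 10^-3 mol (1:1 ratio)
n(HCl) consumed by analyte = 0.02513 − 9.760 × 10^-3 = 0.01537 mol
From the 1:2 ratio, n(CaO) = 1/2 × 0.01537 = 7.685 × 10^-3 mol
mass of CaO = 7.685 × 10^-3 × 56.08 = 0.4310 g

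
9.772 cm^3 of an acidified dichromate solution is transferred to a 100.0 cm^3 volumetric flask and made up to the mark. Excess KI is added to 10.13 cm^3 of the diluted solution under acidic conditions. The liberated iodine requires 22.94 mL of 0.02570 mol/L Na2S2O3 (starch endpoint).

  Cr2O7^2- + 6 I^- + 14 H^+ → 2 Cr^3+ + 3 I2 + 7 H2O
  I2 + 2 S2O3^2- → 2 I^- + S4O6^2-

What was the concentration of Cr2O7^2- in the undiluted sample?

n(S2O3^2-) = 0.02294 × 0.02570 = 5.896 × 10^-4 mol
n(I2) = n(S2O3^2-)/2 = 2.948 × 10^-4 mol
From the 1:3 ratio, n(Cr2O7^2-) in the aliquot = 1/3 × 2.948 × 10^-4 = 9.826 × 10^-5 mol
[Cr2O7^2-]_dilute = 9.826 × 10^-5 / 0.01013 = 0.009700 mol/L
[Cr2O7^2-]_original = 0.009700 × 100.0/9.772 = 0.09926 mol/L

0.09926 mol/L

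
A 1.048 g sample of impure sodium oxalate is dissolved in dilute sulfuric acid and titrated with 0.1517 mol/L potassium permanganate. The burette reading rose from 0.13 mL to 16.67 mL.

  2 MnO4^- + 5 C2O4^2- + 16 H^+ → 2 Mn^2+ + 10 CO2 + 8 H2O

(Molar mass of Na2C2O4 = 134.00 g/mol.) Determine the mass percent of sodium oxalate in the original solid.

n(KMnO4) = 0.01654 L × 0.1517 mol/L = 2.509 × 10^-3 mol
From the 5:2 ratio, n(Na2C2O4) = 5/2 × 2.509 × 10^-3 = 6.273 × 10^-3 mol
mass of Na2C2O4 = 6.273 × 10^-3 × 134.00 g/mol = 0.8406 g
% Na2C2O4 = 0.8406 / 1.048 × 100 = 80.21 %

80.21 %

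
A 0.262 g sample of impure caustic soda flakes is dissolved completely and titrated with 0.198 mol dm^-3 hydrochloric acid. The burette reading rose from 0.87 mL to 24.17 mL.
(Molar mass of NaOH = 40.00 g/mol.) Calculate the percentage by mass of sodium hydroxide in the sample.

70.4 %

NaOH + HCl → NaCl + H2O
n(HCl) = 0.0233 L × 0.198 mol/L = 4.61 × 10^-3 mol
n(NaOH) = 4.61 × 10^-3 mol (1:1 ratio)
mass of NaOH = 4.61 × 10^-3 × 40.00 g/mol = 0.185 g
% NaOH = 0.185 / 0.262 × 100 = 70.4 %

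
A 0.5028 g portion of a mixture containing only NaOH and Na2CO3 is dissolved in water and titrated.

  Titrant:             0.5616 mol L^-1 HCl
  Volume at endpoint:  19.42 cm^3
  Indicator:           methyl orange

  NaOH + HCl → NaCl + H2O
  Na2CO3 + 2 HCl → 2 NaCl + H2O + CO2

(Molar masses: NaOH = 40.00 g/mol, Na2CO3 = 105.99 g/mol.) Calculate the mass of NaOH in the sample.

n(HCl) = 0.01942 × 0.5616 = 0.01091 mol
Let x = n(NaOH), y = n(Na2CO3).
Titrant: 1x + 2y = 0.01091;  mass: 40.00x + 105.99y = 0.5028
Solving, x = 5.785 × 10^-3 mol, y = 2.561 × 10^-3 mol
mass of NaOH = 5.785 × 10^-3 × 40.00 = 0.2314 g

0.2314 g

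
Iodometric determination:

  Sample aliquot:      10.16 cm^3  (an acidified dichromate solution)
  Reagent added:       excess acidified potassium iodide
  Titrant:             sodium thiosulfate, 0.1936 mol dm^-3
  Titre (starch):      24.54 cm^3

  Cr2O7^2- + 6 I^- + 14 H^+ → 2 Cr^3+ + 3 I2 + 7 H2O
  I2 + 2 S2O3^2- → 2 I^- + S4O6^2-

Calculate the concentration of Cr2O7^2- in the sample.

0.07794 mol/L

n(S2O3^2-) = 0.02454 × 0.1936 = 4.751 × 10^-3 mol
n(I2) = n(S2O3^2-)/2 = 2.375 × 10^-3 mol
From the 1:3 ratio, n(Cr2O7^2-) in the aliquot = 1/3 × 2.375 × 10^-3 = 7.918 × 10^-4 mol
[Cr2O7^2-] = 7.918 × 10^-4 / 0.01016 = 0.07794 mol/L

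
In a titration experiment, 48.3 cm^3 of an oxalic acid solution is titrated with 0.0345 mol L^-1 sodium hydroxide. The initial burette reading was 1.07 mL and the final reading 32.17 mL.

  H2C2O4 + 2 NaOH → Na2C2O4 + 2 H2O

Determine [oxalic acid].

0.0111 mol/L

n(NaOH) = 0.0311 L × 0.0345 mol/L = 1.07 × 10^-3 mol
From the 1:2 mole ratio, n(H2C2O4) = 1/2 × 1.07 × 10^-3 = 5.36 × 10^-4 mol
[H2C2O4] = 5.36 × 10^-4 mol / 0.0483 L = 0.0111 mol/L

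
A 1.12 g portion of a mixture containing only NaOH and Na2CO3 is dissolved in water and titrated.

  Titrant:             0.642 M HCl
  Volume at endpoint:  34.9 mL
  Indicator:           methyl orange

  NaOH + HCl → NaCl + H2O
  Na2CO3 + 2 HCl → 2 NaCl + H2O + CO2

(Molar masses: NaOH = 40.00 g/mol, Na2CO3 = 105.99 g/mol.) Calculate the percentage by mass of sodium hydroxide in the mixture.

n(HCl) = 0.0349 × 0.642 = 0.0224 mol
Let x = n(NaOH), y = n(Na2CO3).
Titrant: 1x + 2y = 0.0224;  mass: 40.00x + 105.99y = 1.12
Solving, x = 5.19 × 10^-3 mol, y = 8.61 × 10^-3 mol
mass of NaOH = 5.19 × 10^-3 × 40.00 = 0.207 g
% NaOH = 0.207 / 1.12 × 100 = 18.5 %

18.5 %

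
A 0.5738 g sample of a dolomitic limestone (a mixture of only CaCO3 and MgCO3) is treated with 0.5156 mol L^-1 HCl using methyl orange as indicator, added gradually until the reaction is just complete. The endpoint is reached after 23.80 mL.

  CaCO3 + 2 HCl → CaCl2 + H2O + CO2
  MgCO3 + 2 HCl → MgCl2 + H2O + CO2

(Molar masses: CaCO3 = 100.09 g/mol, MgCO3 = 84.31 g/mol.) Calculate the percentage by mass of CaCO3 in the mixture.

62.46 %

n(HCl) = 0.02380 × 0.5156 = 0.01227 mol
Let x = n(CaCO3), y = n(MgCO3).
Titrant: 2x + 2y = 0.01227;  mass: 100.09x + 84.31y = 0.5738
Solving, x = 3.581 × 10^-3 mol, y = 2.555 × 10^-3 mol
mass of CaCO3 = 3.581 × 10^-3 × 100.09 = 0.3584 g
% CaCO3 = 0.3584 / 0.5738 × 100 = 62.46 %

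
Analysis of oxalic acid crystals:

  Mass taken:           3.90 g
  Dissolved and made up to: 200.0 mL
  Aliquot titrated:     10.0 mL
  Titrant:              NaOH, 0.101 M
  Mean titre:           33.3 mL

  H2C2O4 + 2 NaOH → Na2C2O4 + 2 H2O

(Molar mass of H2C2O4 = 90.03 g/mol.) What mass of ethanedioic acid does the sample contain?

3.03 g

n(NaOH) per titration = 0.0333 × 0.101 = 3.36 × 10^-3 mol
From the 1:2 ratio, n(H2C2O4) in each aliquot = 1/2 × 3.36 × 10^-3 = 1.68 × 10^-3 mol
n(H2C2O4) in the whole flask = 1.68 × 10^-3 × 200.0/10.0 = 0.0336 mol
mass of H2C2O4 = 0.0336 × 90.03 = 3.03 g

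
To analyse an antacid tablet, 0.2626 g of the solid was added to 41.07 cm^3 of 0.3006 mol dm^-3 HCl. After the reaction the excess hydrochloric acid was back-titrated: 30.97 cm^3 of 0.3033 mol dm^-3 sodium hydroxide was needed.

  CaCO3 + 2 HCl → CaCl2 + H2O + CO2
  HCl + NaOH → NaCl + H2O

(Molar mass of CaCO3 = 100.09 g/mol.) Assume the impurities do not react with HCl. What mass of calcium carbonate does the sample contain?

0.1478 g

n(HCl) added = 0.04107 × 0.3006 = 0.01235 mol
n(NaOH) used in back-titration = 0.03097 × 0.3033 = 9.393 × 10^-3 mol
n(HCl) left over = 9.393 × 10^-3 mol (1:1 ratio)
n(HCl) consumed by analyte = 0.01235 − 9.393 × 10^-3 = 2.952 × 10^-3 mol
From the 1:2 ratio, n(CaCO3) = 1/2 × 2.952 × 10^-3 = 1.476 × 10^-3 mol
mass of CaCO3 = 1.476 × 10^-3 × 100.09 = 0.1478 g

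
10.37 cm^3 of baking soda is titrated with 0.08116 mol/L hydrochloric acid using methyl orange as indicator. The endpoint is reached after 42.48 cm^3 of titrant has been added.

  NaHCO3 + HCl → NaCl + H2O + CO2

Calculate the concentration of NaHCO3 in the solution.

n(HCl) = 0.04248 L × 0.08116 mol/L = 3.448 × 10^-3 mol
n(NaHCO3) = 3.448 × 10^-3 mol (1:1 mole ratio)
[NaHCO3] = 3.448 × 10^-3 mol / 0.01037 L = 0.3325 mol/L

0.3325 mol/L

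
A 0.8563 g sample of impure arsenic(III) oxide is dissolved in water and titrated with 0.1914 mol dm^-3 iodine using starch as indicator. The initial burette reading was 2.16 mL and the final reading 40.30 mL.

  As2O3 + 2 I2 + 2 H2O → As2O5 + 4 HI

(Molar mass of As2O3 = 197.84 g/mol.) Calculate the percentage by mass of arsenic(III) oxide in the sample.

84.33 %

n(I2) = 0.03814 L × 0.1914 mol/L = 7.300 × 10^-3 mol
From the 1:2 ratio, n(As2O3) = 1/2 × 7.300 × 10^-3 = 3.650 × 10^-3 mol
mass of As2O3 = 3.650 × 10^-3 × 197.84 g/mol = 0.7221 g
% As2O3 = 0.7221 / 0.8563 × 100 = 84.33 %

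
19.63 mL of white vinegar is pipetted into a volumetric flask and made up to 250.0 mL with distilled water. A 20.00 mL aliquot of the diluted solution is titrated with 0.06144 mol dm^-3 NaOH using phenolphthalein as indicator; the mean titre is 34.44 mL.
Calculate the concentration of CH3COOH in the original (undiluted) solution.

CH3COOH + NaOH → CH3COONa + H2O
n(NaOH) = 0.03444 × 0.06144 = 2.116 × 10^-3 mol
n(CH3COOH) in the aliquot = 2.116 × 10^-3 mol (1:1 ratio)
[CH3COOH]_dilute = 2.116 × 10^-3 / 0.02000 = 0.1058 mol/L
Dilution factor = 250.0 / 19.63 = 12.74
[CH3COOH]_stock = 0.1058 × 12.74 = 1.347 mol/L

1.347 mol/L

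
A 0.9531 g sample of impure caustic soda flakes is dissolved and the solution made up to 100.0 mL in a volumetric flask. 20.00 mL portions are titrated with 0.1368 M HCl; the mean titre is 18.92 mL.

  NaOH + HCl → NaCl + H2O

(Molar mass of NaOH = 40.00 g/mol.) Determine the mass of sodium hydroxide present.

0.5177 g

n(HCl) per titration = 0.01892 × 0.1368 = 2.588 × 10^-3 mol
n(NaOH) in each aliquot = 2.588 × 10^-3 mol (1:1 ratio)
n(NaOH) in the whole flask = 2.588 × 10^-3 × 100.0/20.00 = 0.01294 mol
mass of NaOH = 0.01294 × 40.00 = 0.5177 g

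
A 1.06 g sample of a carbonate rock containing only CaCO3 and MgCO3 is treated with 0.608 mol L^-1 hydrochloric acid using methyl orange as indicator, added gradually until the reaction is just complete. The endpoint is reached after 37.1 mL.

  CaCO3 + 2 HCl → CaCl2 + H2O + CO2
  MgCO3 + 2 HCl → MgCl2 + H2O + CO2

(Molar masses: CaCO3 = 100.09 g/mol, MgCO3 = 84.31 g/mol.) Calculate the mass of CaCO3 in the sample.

0.692 g

n(HCl) = 0.0371 × 0.608 = 0.0226 mol
Let x = n(CaCO3), y = n(MgCO3).
Titrant: 2x + 2y = 0.0226;  mass: 100.09x + 84.31y = 1.06
Solving, x = 6.91 × 10^-3 mol, y = 4.36 × 10^-3 mol
mass of CaCO3 = 6.91 × 10^-3 × 100.09 = 0.692 g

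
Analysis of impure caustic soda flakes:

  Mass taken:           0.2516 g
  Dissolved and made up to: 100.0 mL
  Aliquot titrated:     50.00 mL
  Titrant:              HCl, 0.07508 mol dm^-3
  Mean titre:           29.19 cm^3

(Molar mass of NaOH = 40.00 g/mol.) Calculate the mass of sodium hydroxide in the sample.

0.1753 g

NaOH + HCl → NaCl + H2O
n(HCl) per titration = 0.02919 × 0.07508 = 2.192 × 10^-3 mol
n(NaOH) in each aliquot = 2.192 × 10^-3 mol (1:1 ratio)
n(NaOH) in the whole flask = 2.192 × 10^-3 × 100.0/50.00 = 4.383 × 10^-3 mol
mass of NaOH = 4.383 × 10^-3 × 40.00 = 0.1753 g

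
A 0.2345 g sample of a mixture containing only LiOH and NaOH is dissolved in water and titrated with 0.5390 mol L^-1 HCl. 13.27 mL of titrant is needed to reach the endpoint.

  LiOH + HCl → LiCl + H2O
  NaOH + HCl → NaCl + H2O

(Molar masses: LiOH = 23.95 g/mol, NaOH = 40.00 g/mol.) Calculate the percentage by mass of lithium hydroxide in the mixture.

n(HCl) = 0.01327 × 0.5390 = 7.153 × 10^-3 mol
Let x = n(LiOH), y = n(NaOH).
Titrant: 1x + 1y = 7.153 × 10^-3;  mass: 23.95x + 40.00y = 0.2345
Solving, x = 3.215 × 10^-3 mol, y = 3.938 × 10^-3 mol
mass of LiOH = 3.215 × 10^-3 × 23.95 = 0.07700 g
% LiOH = 0.07700 / 0.2345 × 100 = 32.84 %

32.84 %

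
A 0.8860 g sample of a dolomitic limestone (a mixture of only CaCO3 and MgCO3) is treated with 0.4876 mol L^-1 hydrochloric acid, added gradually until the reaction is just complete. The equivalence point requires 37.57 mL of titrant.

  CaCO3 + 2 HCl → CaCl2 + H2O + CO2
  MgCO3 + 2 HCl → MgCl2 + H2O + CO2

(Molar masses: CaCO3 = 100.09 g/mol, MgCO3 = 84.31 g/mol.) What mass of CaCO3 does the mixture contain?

n(HCl) = 0.03757 × 0.4876 = 0.01832 mol
Let x = n(CaCO3), y = n(MgCO3).
Titrant: 2x + 2y = 0.01832;  mass: 100.09x + 84.31y = 0.8860
Solving, x = 7.209 × 10^-3 mol, y = 1.951 × 10^-3 mol
mass of CaCO3 = 7.209 × 10^-3 × 100.09 = 0.7215 g

0.7215 g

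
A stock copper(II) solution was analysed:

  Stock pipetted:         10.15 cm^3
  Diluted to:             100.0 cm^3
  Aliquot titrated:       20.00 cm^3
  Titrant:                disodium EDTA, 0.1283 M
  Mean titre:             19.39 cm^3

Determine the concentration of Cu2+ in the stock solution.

Cu^2+ + EDTA^4- → [Cu(EDTA)]^2-
n(EDTA) = 0.01939 × 0.1283 = 2.488 × 10^-3 mol
n(Cu2+) in the aliquot = 2.488 × 10^-3 mol (1:1 ratio)
[Cu2+]_dilute = 2.488 × 10^-3 / 0.02000 = 0.1244 mol/L
Dilution factor = 100.0 / 10.15 = 9.852
[Cu2+]_stock = 0.1244 × 9.852 = 1.225 mol/L

1.225 M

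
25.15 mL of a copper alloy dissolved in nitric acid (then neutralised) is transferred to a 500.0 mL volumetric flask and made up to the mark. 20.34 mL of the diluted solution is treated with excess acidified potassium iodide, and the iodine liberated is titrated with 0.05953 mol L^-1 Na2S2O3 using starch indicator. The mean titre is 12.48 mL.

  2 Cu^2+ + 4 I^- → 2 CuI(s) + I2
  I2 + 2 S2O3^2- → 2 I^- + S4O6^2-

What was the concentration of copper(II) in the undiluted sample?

0.7262 mol/L

n(S2O3^2-) = 0.01248 × 0.05953 = 7.429 × 10^-4 mol
n(I2) = n(S2O3^2-)/2 = 3.715 × 10^-4 mol
From the 2:1 ratio, n(Cu2+) in the aliquot = 2/1 × 3.715 × 10^-4 = 7.429 × 10^-4 mol
[Cu2+]_dilute = 7.429 × 10^-4 / 0.02034 = 0.03653 mol/L
[Cu2+]_original = 0.03653 × 500.0/25.15 = 0.7262 mol/L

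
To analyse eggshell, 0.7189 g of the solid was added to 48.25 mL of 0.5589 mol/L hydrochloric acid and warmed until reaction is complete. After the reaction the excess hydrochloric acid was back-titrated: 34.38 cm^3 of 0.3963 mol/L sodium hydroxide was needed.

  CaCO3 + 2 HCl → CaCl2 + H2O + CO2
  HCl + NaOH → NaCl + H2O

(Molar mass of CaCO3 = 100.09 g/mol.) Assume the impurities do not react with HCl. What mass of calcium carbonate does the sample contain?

0.6677 g

n(HCl) added = 0.04825 × 0.5589 = 0.02697 mol
n(NaOH) used in back-titration = 0.03438 × 0.3963 = 0.01362 mol
n(HCl) left over = 0.01362 mol (1:1 ratio)
n(HCl) consumed by analyte = 0.02697 − 0.01362 = 0.01334 mol
From the 1:2 ratio, n(CaCO3) = 1/2 × 0.01334 = 6.671 × 10^-3 mol
mass of CaCO3 = 6.671 × 10^-3 × 100.09 = 0.6677 g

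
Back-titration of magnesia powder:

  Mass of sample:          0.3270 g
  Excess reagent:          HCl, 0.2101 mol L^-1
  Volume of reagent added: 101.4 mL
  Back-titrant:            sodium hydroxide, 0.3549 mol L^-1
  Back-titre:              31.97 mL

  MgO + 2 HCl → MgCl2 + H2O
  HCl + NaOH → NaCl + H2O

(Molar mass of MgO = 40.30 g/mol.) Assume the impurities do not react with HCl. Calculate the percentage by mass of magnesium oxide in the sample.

61.36 %

n(HCl) added = 0.1014 × 0.2101 = 0.02130 mol
n(NaOH) used in back-titration = 0.03197 × 0.3549 = 0.01135 mol
n(HCl) left over = 0.01135 mol (1:1 ratio)
n(HCl) consumed by analyte = 0.02130 − 0.01135 = 9.958 × 10^-3 mol
From the 1:2 ratio, n(MgO) = 1/2 × 9.958 × 10^-3 = 4.979 × 10^-3 mol
mass of MgO = 4.979 × 10^-3 × 40.30 = 0.2007 g
% MgO = 0.2007 / 0.3270 × 100 = 61.36 %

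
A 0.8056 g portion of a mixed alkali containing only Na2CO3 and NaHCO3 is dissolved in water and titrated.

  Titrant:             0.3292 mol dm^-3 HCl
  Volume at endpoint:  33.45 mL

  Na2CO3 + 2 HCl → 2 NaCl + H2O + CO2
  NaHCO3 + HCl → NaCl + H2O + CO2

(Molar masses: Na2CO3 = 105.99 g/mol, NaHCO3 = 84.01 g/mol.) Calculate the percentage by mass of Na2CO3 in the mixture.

25.35 %

n(HCl) = 0.03345 × 0.3292 = 0.01101 mol
Let x = n(Na2CO3), y = n(NaHCO3).
Titrant: 2x + 1y = 0.01101;  mass: 105.99x + 84.01y = 0.8056
Solving, x = 1.926 × 10^-3 mol, y = 7.159 × 10^-3 mol
mass of Na2CO3 = 1.926 × 10^-3 × 105.99 = 0.2042 g
% Na2CO3 = 0.2042 / 0.8056 × 100 = 25.35 %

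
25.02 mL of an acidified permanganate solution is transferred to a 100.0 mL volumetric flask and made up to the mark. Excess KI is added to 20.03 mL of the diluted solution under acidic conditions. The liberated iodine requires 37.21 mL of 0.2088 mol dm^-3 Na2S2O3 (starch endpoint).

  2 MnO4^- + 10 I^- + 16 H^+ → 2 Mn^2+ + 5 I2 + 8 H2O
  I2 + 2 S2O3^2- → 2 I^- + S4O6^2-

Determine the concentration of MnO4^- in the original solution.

0.3101 mol/L

n(S2O3^2-) = 0.03721 × 0.2088 = 7.769 × 10^-3 mol
n(I2) = n(S2O3^2-)/2 = 3.885 × 10^-3 mol
From the 2:5 ratio, n(MnO4^-) in the aliquot = 2/5 × 3.885 × 10^-3 = 1.554 × 10^-3 mol
[MnO4^-]_dilute = 1.554 × 10^-3 / 0.02003 = 0.07758 mol/L
[MnO4^-]_original = 0.07758 × 100.0/25.02 = 0.3101 mol/L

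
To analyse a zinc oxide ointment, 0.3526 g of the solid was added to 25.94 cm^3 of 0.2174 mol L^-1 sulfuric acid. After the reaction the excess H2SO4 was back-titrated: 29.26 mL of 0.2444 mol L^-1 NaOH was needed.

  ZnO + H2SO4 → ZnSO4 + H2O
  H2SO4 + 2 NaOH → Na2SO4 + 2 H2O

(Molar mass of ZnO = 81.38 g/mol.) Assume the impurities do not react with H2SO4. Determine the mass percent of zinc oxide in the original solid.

n(H2SO4) added = 0.02594 × 0.2174 = 5.639 × 10^-3 mol
n(NaOH) used in back-titration = 0.02926 × 0.2444 = 7.151 × 10^-3 mol
From the 1:2 ratio, n(H2SO4) left over = 1/2 × 7.151 × 10^-3 = 3.576 × 10^-3 mol
n(H2SO4) consumed by analyte = 5.639 × 10^-3 − 3.576 × 10^-3 = 2.064 × 10^-3 mol
n(ZnO) = 2.064 × 10^-3 mol (1:1 ratio)
mass of ZnO = 2.064 × 10^-3 × 81.38 = 0.1680 g
% ZnO = 0.1680 / 0.3526 × 100 = 47.63 %

47.63 %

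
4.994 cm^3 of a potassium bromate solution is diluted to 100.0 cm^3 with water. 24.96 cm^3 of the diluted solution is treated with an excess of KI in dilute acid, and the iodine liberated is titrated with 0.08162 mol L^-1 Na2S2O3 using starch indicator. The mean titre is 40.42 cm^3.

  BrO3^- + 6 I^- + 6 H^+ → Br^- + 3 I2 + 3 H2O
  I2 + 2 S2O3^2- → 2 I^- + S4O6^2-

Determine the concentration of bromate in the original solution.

n(S2O3^2-) = 0.04042 × 0.08162 = 3.299 × 10^-3 mol
n(I2) = n(S2O3^2-)/2 = 1.650 × 10^-3 mol
From the 1:3 ratio, n(BrO3^-) in the aliquot = 1/3 × 1.650 × 10^-3 = 5.498 × 10^-4 mol
[BrO3^-]_dilute = 5.498 × 10^-4 / 0.02496 = 0.02203 mol/L
[BrO3^-]_original = 0.02203 × 100.0/4.994 = 0.4411 mol/L

0.4411 mol/L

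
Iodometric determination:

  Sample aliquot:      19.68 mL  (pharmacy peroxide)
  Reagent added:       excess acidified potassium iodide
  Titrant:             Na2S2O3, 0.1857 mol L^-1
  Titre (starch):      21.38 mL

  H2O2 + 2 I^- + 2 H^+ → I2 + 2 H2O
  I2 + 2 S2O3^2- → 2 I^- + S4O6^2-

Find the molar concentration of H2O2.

0.1009 mol/L

n(S2O3^2-) = 0.02138 × 0.1857 = 3.970 × 10^-3 mol
n(I2) = n(S2O3^2-)/2 = 1.985 × 10^-3 mol
n(H2O2) in the aliquot = 1.985 × 10^-3 mol (1:1 ratio)
[H2O2] = 1.985 × 10^-3 / 0.01968 = 0.1009 mol/L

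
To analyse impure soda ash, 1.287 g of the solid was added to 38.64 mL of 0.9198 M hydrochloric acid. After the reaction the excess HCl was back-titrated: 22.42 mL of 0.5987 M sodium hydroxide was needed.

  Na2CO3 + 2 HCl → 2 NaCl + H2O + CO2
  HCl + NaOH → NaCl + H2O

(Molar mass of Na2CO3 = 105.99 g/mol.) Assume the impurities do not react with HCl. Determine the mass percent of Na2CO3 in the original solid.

91.08 %

n(HCl) added = 0.03864 × 0.9198 = 0.03554 mol
n(NaOH) used in back-titration = 0.02242 × 0.5987 = 0.01342 mol
n(HCl) left over = 0.01342 mol (1:1 ratio)
n(HCl) consumed by analyte = 0.03554 − 0.01342 = 0.02212 mol
From the 1:2 ratio, n(Na2CO3) = 1/2 × 0.02212 = 0.01106 mol
mass of Na2CO3 = 0.01106 × 105.99 = 1.172 g
% Na2CO3 = 1.172 / 1.287 × 100 = 91.08 %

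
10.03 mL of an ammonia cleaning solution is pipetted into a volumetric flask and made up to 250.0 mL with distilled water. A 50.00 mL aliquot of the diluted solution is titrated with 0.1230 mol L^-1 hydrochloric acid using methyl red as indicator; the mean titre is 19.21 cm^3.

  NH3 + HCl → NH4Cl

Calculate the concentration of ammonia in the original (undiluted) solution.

1.178 mol/L

n(HCl) = 0.01921 × 0.1230 = 2.363 × 10^-3 mol
n(NH3) in the aliquot = 2.363 × 10^-3 mol (1:1 ratio)
[NH3]_dilute = 2.363 × 10^-3 / 0.05000 = 0.04726 mol/L
Dilution factor = 250.0 / 10.03 = 24.93
[NH3]_stock = 0.04726 × 24.93 = 1.178 mol/L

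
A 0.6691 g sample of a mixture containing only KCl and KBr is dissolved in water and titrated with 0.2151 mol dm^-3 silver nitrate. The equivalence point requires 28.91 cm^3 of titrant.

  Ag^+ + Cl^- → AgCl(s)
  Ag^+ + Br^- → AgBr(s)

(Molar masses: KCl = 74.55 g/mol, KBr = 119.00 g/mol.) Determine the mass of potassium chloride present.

0.1189 g

n(AgNO3) = 0.02891 × 0.2151 = 6.219 × 10^-3 mol
Let x = n(KCl), y = n(KBr).
Titrant: 1x + 1y = 6.219 × 10^-3;  mass: 74.55x + 119.00y = 0.6691
Solving, x = 1.595 × 10^-3 mol, y = 4.623 × 10^-3 mol
mass of KCl = 1.595 × 10^-3 × 74.55 = 0.1189 g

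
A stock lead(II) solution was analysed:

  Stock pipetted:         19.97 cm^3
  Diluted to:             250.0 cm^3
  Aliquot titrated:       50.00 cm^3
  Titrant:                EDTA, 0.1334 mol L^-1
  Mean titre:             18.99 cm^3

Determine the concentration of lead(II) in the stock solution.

Pb^2+ + EDTA^4- → [Pb(EDTA)]^2-
n(EDTA) = 0.01899 × 0.1334 = 2.533 × 10^-3 mol
n(Pb2+) in the aliquot = 2.533 × 10^-3 mol (1:1 ratio)
[Pb2+]_dilute = 2.533 × 10^-3 / 0.05000 = 0.05067 mol/L
Dilution factor = 250.0 / 19.97 = 12.52
[Pb2+]_stock = 0.05067 × 12.52 = 0.6343 mol/L

0.6343 mol/L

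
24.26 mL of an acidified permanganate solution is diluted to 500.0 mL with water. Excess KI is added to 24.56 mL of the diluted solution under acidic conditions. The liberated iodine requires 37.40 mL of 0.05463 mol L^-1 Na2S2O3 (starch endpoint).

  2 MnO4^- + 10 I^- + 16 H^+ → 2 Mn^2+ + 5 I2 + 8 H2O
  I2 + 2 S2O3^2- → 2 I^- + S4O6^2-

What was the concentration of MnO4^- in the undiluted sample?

0.3429 mol/L

n(S2O3^2-) = 0.03740 × 0.05463 = 2.043 × 10^-3 mol
n(I2) = n(S2O3^2-)/2 = 1.022 × 10^-3 mol
From the 2:5 ratio, n(MnO4^-) in the aliquot = 2/5 × 1.022 × 10^-3 = 4.086 × 10^-4 mol
[MnO4^-]_dilute = 4.086 × 10^-4 / 0.02456 = 0.01664 mol/L
[MnO4^-]_original = 0.01664 × 500.0/24.26 = 0.3429 mol/L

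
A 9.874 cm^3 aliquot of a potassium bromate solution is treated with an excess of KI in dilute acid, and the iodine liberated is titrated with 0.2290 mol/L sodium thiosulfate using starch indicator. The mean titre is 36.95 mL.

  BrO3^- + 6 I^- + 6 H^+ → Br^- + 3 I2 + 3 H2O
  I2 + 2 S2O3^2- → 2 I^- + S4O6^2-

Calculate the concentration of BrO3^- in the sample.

n(S2O3^2-) = 0.03695 × 0.2290 = 8.462 × 10^-3 mol
n(I2) = n(S2O3^2-)/2 = 4.231 × 10^-3 mol
From the 1:3 ratio, n(BrO3^-) in the aliquot = 1/3 × 4.231 × 10^-3 = 1.410 × 10^-3 mol
[BrO3^-] = 1.410 × 10^-3 / 0.009874 = 0.1428 mol/L

0.1428 mol/L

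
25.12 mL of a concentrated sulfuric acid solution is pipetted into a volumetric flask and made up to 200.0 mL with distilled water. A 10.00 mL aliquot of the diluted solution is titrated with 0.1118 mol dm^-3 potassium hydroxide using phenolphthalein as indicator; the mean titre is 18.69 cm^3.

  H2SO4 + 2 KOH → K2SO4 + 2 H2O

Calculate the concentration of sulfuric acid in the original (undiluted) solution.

0.8318 mol/L

n(KOH) = 0.01869 × 0.1118 = 2.090 × 10^-3 mol
From the 1:2 ratio, n(H2SO4) in the aliquot = 1/2 × 2.090 × 10^-3 = 1.045 × 10^-3 mol
[H2SO4]_dilute = 1.045 × 10^-3 / 0.01000 = 0.1045 mol/L
Dilution factor = 200.0 / 25.12 = 7.962
[H2SO4]_stock = 0.1045 × 7.962 = 0.8318 mol/L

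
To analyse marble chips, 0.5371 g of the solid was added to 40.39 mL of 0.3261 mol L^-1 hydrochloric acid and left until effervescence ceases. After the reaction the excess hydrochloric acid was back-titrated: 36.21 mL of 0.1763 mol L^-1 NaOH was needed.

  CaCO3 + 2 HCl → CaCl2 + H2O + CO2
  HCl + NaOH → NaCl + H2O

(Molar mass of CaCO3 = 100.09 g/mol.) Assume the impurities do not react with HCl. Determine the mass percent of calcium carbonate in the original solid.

63.24 %

n(HCl) added = 0.04039 × 0.3261 = 0.01317 mol
n(NaOH) used in back-titration = 0.03621 × 0.1763 = 6.384 × 10^-3 mol
n(HCl) left over = 6.384 × 10^-3 mol (1:1 ratio)
n(HCl) consumed by analyte = 0.01317 − 6.384 × 10^-3 = 6.787 × 10^-3 mol
From the 1:2 ratio, n(CaCO3) = 1/2 × 6.787 × 10^-3 = 3.394 × 10^-3 mol
mass of CaCO3 = 3.394 × 10^-3 × 100.09 = 0.3397 g
% CaCO3 = 0.3397 / 0.5371 × 100 = 63.24 %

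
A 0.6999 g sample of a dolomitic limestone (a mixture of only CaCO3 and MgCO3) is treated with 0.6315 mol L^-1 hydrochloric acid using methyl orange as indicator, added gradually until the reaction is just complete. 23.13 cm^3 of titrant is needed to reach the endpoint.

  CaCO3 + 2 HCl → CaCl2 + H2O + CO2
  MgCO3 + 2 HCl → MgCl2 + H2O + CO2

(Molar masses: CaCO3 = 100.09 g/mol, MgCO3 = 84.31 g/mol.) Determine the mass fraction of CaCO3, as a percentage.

n(HCl) = 0.02313 × 0.6315 = 0.01461 mol
Let x = n(CaCO3), y = n(MgCO3).
Titrant: 2x + 2y = 0.01461;  mass: 100.09x + 84.31y = 0.6999
Solving, x = 5.333 × 10^-3 mol, y = 1.970 × 10^-3 mol
mass of CaCO3 = 5.333 × 10^-3 × 100.09 = 0.5338 g
% CaCO3 = 0.5338 / 0.6999 × 100 = 76.27 %

76.27 %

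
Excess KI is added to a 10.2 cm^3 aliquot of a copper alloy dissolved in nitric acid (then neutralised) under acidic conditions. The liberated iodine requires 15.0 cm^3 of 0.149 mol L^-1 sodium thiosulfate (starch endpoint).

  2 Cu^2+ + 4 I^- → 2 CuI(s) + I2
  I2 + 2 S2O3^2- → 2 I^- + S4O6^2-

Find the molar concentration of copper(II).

n(S2O3^2-) = 0.0150 × 0.149 = 2.23 × 10^-3 mol
n(I2) = n(S2O3^2-)/2 = 1.12 × 10^-3 mol
From the 2:1 ratio, n(Cu2+) in the aliquot = 2/1 × 1.12 × 10^-3 = 2.23 × 10^-3 mol
[Cu2+] = 2.23 × 10^-3 / 0.0102 = 0.219 mol/L

0.219 mol/L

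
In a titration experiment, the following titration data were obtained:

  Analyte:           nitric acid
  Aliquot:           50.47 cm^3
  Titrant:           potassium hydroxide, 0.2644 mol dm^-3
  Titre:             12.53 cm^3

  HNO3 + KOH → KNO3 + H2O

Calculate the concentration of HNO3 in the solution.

0.06564 mol/L

n(KOH) = 0.01253 L × 0.2644 mol/L = 3.313 × 10^-3 mol
n(HNO3) = 3.313 × 10^-3 mol (1:1 mole ratio)
[HNO3] = 3.313 × 10^-3 mol / 0.05047 L = 0.06564 mol/L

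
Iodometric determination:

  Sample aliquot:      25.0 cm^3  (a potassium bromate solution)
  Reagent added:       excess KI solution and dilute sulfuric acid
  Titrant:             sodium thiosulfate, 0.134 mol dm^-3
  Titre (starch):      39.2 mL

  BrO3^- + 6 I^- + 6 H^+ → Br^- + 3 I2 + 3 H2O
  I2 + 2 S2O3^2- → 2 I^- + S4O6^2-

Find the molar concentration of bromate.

0.0350 mol/L

n(S2O3^2-) = 0.0392 × 0.134 = 5.25 × 10^-3 mol
n(I2) = n(S2O3^2-)/2 = 2.63 × 10^-3 mol
From the 1:3 ratio, n(BrO3^-) in the aliquot = 1/3 × 2.63 × 10^-3 = 8.75 × 10^-4 mol
[BrO3^-] = 8.75 × 10^-4 / 0.0250 = 0.0350 mol/L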